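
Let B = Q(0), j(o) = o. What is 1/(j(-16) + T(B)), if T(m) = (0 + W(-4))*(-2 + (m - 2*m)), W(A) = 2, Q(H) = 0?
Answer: -1/20 ≈ -0.050000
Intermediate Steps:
B = 0
T(m) = -4 - 2*m (T(m) = (0 + 2)*(-2 + (m - 2*m)) = 2*(-2 - m) = -4 - 2*m)
1/(j(-16) + T(B)) = 1/(-16 + (-4 - 2*0)) = 1/(-16 + (-4 + 0)) = 1/(-16 - 4) = 1/(-20) = -1/20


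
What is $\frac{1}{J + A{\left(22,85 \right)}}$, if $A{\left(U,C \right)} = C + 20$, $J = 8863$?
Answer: $\frac{1}{8968} \approx 0.00011151$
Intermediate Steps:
$A{\left(U,C \right)} = 20 + C$
$\frac{1}{J + A{\left(22,85 \right)}} = \frac{1}{8863 + \left(20 + 85\right)} = \frac{1}{8863 + 105} = \frac{1}{8968}$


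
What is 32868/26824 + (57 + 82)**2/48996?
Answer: 266083379/164283588 ≈ 1.6197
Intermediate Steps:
32868/26824 + (57 + 82)**2/48996 = 32868*(1/26824) + 139**2*(1/48996) = 8217/6706 + 19321*(1/48996) = 8217/6706 + 19321/48996 = 266083379/164283588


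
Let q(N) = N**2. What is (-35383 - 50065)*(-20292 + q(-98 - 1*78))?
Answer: -912926432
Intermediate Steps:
(-35383 - 50065)*(-20292 + q(-98 - 1*78)) = (-35383 - 50065)*(-20292 + (-98 - 1*78)**2) = -85448*(-20292 + (-98 - 78)**2) = -85448*(-20292 + (-176)**2) = -85448*(-20292 + 30976) = -85448*10684 = -912926432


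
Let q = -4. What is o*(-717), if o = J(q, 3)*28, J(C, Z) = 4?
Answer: -80304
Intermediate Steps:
o = 112 (o = 4*28 = 112)
o*(-717) = 112*(-717) = -80304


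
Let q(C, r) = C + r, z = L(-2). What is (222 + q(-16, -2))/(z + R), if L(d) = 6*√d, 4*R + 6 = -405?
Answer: -37264/18897 - 2176*I*√2/18897 ≈ -1.972 - 0.16285*I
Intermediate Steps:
R = -411/4 (R = -3/2 + (¼)*(-405) = -3/2 - 405/4 = -411/4 ≈ -102.75)
z = 6*I*√2 (z = 6*√(-2) = 6*(I*√2) = 6*I*√2 ≈ 8.4853*I)
(222 + q(-16, -2))/(z + R) = (222 + (-16 - 2))/(6*I*√2 - 411/4) = (222 - 18)/(-411/4 + 6*I*√2) = 204/(-411/4 + 6*I*√2)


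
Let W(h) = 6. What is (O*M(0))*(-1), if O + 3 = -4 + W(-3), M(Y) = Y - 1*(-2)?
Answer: 2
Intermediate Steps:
M(Y) = 2 + Y (M(Y) = Y + 2 = 2 + Y)
O = -1 (O = -3 + (-4 + 6) = -3 + 2 = -1)
(O*M(0))*(-1) = -(2 + 0)*(-1) = -1*2*(-1) = -2*(-1) = 2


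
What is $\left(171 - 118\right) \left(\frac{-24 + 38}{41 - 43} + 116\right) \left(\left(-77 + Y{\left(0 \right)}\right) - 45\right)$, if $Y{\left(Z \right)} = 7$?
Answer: $-664355$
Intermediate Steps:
$\left(171 - 118\right) \left(\frac{-24 + 38}{41 - 43} + 116\right) \left(\left(-77 + Y{\left(0 \right)}\right) - 45\right) = \left(171 - 118\right) \left(\frac{-24 + 38}{41 - 43} + 116\right) \left(\left(-77 + 7\right) - 45\right) = \left(171 - 118\right) \left(\frac{14}{-2} + 116\right) \left(-70 - 45\right) = 53 \left(14 \left(- \frac{1}{2}\right) + 116\right) \left(-115\right) = 53 \left(-7 + 116\right) \left(-115\right) = 53 \cdot 109 \left(-115\right) = 5777 \left(-115\right) = -664355$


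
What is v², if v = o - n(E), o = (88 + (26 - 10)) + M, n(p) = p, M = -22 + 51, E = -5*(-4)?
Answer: 12769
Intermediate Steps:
E = 20
M = 29
o = 133 (o = (88 + (26 - 10)) + 29 = (88 + 16) + 29 = 104 + 29 = 133)
v = 113 (v = 133 - 1*20 = 133 - 20 = 113)
v² = 113² = 12769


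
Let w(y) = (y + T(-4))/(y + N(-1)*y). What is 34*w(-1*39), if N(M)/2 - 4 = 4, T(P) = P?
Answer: 86/39 ≈ 2.2051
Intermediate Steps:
N(M) = 16 (N(M) = 8 + 2*4 = 8 + 8 = 16)
w(y) = (-4 + y)/(17*y) (w(y) = (y - 4)/(y + 16*y) = (-4 + y)/((17*y)) = (-4 + y)*(1/(17*y)) = (-4 + y)/(17*y))
34*w(-1*39) = 34*((-4 - 1*39)/(17*((-1*39)))) = 34*((1/17)*(-4 - 39)/(-39)) = 34*((1/17)*(-1/39)*(-43)) = 34*(43/663) = 86/39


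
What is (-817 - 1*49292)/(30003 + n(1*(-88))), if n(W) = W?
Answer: -50109/29915 ≈ -1.6750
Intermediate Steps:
(-817 - 1*49292)/(30003 + n(1*(-88))) = (-817 - 1*49292)/(30003 + 1*(-88)) = (-817 - 49292)/(30003 - 88) = -50109/29915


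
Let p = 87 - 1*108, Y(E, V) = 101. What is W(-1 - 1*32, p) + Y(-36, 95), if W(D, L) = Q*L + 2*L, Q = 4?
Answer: -25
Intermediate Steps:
p = -21 (p = 87 - 108 = -21)
W(D, L) = 6*L (W(D, L) = 4*L + 2*L = 6*L)
W(-1 - 1*32, p) + Y(-36, 95) = 6*(-21) + 101 = -126 + 101 = -25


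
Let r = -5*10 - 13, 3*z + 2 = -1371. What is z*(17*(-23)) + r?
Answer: 536654/3 ≈ 1.7888e+5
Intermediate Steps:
z = -1373/3 (z = -⅔ + (⅓)*(-1371) = -⅔ - 457 = -1373/3 ≈ -457.67)
r = -63 (r = -50 - 13 = -63)
z*(17*(-23)) + r = -23341*(-23)/3 - 63 = -1373/3*(-391) - 63 = 536843/3 - 63 = 536654/3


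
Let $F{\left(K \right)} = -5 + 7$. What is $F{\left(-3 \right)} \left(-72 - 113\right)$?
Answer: $-370$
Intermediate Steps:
$F{\left(K \right)} = 2$
$F{\left(-3 \right)} \left(-72 - 113\right) = 2 \left(-72 - 113\right) = 2 \left(-185\right) = -370$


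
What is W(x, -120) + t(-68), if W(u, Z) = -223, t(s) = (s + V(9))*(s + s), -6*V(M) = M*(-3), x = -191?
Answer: 8413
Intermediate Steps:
V(M) = M/2 (V(M) = -M*(-3)/6 = -(-1)*M/2 = M/2)
t(s) = 2*s*(9/2 + s) (t(s) = (s + (½)*9)*(s + s) = (s + 9/2)*(2*s) = (9/2 + s)*(2*s) = 2*s*(9/2 + s))
W(x, -120) + t(-68) = -223 - 68*(9 + 2*(-68)) = -223 - 68*(9 - 136) = -223 - 68*(-127) = -223 + 8636 = 8413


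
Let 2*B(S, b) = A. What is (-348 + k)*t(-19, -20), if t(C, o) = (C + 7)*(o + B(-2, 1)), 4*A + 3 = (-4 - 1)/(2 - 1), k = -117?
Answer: -117180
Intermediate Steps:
A = -2 (A = -¾ + ((-4 - 1)/(2 - 1))/4 = -¾ + (-5/1)/4 = -¾ + (-5*1)/4 = -¾ + (¼)*(-5) = -¾ - 5/4 = -2)
B(S, b) = -1 (B(S, b) = (½)*(-2) = -1)
t(C, o) = (-1 + o)*(7 + C) (t(C, o) = (C + 7)*(o - 1) = (7 + C)*(-1 + o) = (-1 + o)*(7 + C))
(-348 + k)*t(-19, -20) = (-348 - 117)*(-7 - 1*(-19) + 7*(-20) - 19*(-20)) = -465*(-7 + 19 - 140 + 380) = -465*252 = -117180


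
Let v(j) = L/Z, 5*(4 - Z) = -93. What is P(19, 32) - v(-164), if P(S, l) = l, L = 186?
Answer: 2686/113 ≈ 23.770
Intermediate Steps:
Z = 113/5 (Z = 4 - 1/5*(-93) = 4 + 93/5 = 113/5 ≈ 22.600)
v(j) = 930/113 (v(j) = 186/(113/5) = 186*(5/113) = 930/113)
P(19, 32) - v(-164) = 32 - 1*930/113 = 32 - 930/113 = 2686/113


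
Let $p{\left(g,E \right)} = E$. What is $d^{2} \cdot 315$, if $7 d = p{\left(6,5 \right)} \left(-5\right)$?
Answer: $\frac{28125}{7} \approx 4017.9$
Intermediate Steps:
$d = - \frac{25}{7}$ ($d = \frac{5 \left(-5\right)}{7} = \frac{1}{7} \left(-25\right) = - \frac{25}{7} \approx -3.5714$)
$d^{2} \cdot 315 = \left(- \frac{25}{7}\right)^{2} \cdot 315 = \frac{625}{49} \cdot 315 = \frac{28125}{7}$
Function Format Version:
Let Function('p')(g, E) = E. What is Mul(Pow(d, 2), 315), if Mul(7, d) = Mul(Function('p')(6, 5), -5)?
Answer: Rational(28125, 7) ≈ 4017.9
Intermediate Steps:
d = Rational(-25, 7) (d = Mul(Rational(1, 7), Mul(5, -5)) = Mul(Rational(1, 7), -25) = Rational(-25, 7) ≈ -3.5714)
Mul(Pow(d, 2), 315) = Mul(Pow(Rational(-25, 7), 2), 315) = Mul(Rational(625, 49), 315) = Rational(28125, 7)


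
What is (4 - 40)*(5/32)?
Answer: -45/8 ≈ -5.6250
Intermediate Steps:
(4 - 40)*(5/32) = -180/32 = -36*5/32 = -45/8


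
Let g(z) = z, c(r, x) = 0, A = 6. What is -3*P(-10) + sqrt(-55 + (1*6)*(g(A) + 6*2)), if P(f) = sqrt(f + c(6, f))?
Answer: sqrt(53) - 3*I*sqrt(10) ≈ 7.2801 - 9.4868*I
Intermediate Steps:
P(f) = sqrt(f) (P(f) = sqrt(f + 0) = sqrt(f))
-3*P(-10) + sqrt(-55 + (1*6)*(g(A) + 6*2)) = -3*I*sqrt(10) + sqrt(-55 + (1*6)*(6 + 6*2)) = -3*I*sqrt(10) + sqrt(-55 + 6*(6 + 12)) = -3*I*sqrt(10) + sqrt(-55 + 6*18) = -3*I*sqrt(10) + sqrt(-55 + 108) = -3*I*sqrt(10) + sqrt(53) = sqrt(53) - 3*I*sqrt(10)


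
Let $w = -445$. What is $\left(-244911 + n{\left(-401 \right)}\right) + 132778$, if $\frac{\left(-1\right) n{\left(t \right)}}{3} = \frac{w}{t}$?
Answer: $- \frac{44966668}{401} \approx -1.1214 \cdot 10^{5}$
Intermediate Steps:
$n{\left(t \right)} = \frac{1335}{t}$ ($n{\left(t \right)} = - 3 \left(- \frac{445}{t}\right) = \frac{1335}{t}$)
$\left(-244911 + n{\left(-401 \right)}\right) + 132778 = \left(-244911 + \frac{1335}{-401}\right) + 132778 = \left(-244911 + 1335 \left(- \frac{1}{401}\right)\right) + 132778 = \left(-244911 - \frac{1335}{401}\right) + 132778 = - \frac{98210646}{401} + 132778 = - \frac{44966668}{401}$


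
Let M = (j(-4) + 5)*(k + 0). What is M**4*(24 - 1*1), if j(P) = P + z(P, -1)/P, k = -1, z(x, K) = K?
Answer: 14375/256 ≈ 56.152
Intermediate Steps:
j(P) = P - 1/P
M = -5/4 (M = ((-4 - 1/(-4)) + 5)*(-1 + 0) = ((-4 - 1*(-1/4)) + 5)*(-1) = ((-4 + 1/4) + 5)*(-1) = (-15/4 + 5)*(-1) = (5/4)*(-1) = -5/4 ≈ -1.2500)
M**4*(24 - 1*1) = (-5/4)**4*(24 - 1*1) = 625*(24 - 1)/256 = (625/256)*23 = 14375/256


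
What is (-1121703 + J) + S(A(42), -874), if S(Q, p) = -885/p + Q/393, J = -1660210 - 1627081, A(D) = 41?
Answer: -1514409693469/343482 ≈ -4.4090e+6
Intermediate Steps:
J = -3287291
S(Q, p) = -885/p + Q/393 (S(Q, p) = -885/p + Q*(1/393) = -885/p + Q/393)
(-1121703 + J) + S(A(42), -874) = (-1121703 - 3287291) + (-885/(-874) + (1/393)*41) = -4408994 + (-885*(-1/874) + 41/393) = -4408994 + (885/874 + 41/393) = -4408994 + 383639/343482 = -1514409693469/343482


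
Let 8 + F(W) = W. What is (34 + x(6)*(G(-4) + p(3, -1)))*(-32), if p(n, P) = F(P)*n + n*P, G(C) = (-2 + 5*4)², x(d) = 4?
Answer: -38720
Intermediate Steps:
F(W) = -8 + W
G(C) = 324 (G(C) = (-2 + 20)² = 18² = 324)
p(n, P) = P*n + n*(-8 + P) (p(n, P) = (-8 + P)*n + n*P = n*(-8 + P) + P*n = P*n + n*(-8 + P))
(34 + x(6)*(G(-4) + p(3, -1)))*(-32) = (34 + 4*(324 + 2*3*(-4 - 1)))*(-32) = (34 + 4*(324 + 2*3*(-5)))*(-32) = (34 + 4*(324 - 30))*(-32) = (34 + 4*294)*(-32) = (34 + 1176)*(-32) = 1210*(-32) = -38720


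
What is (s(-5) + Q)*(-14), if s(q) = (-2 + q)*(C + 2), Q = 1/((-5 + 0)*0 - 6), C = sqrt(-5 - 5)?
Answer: 595/3 + 98*I*sqrt(10) ≈ 198.33 + 309.9*I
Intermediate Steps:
C = I*sqrt(10) (C = sqrt(-10) = I*sqrt(10) ≈ 3.1623*I)
Q = -1/6 (Q = 1/(-5*0 - 6) = 1/(0 - 6) = 1/(-6) = -1/6 ≈ -0.16667)
s(q) = (-2 + q)*(2 + I*sqrt(10)) (s(q) = (-2 + q)*(I*sqrt(10) + 2) = (-2 + q)*(2 + I*sqrt(10)))
(s(-5) + Q)*(-14) = ((-4 + 2*(-5) - 2*I*sqrt(10) + I*(-5)*sqrt(10)) - 1/6)*(-14) = ((-4 - 10 - 2*I*sqrt(10) - 5*I*sqrt(10)) - 1/6)*(-14) = ((-14 - 7*I*sqrt(10)) - 1/6)*(-14) = (-85/6 - 7*I*sqrt(10))*(-14) = 595/3 + 98*I*sqrt(10)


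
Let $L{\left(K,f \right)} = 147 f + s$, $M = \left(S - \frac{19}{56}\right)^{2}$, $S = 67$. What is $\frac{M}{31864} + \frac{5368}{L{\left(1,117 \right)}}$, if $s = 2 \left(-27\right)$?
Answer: $\frac{775320635377}{1713222766080} \approx 0.45255$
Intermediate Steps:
$s = -54$
$M = \frac{13935289}{3136}$ ($M = \left(67 - \frac{19}{56}\right)^{2} = \left(\frac{3733}{56}\right)^{2} = \frac{13935289}{3136} \approx 4443.6$)
$L{\left(K,f \right)} = -54 + 147 f$ ($L{\left(K,f \right)} = 147 f - 54 = -54 + 147 f$)
$\frac{M}{31864} + \frac{5368}{L{\left(1,117 \right)}} = \frac{13935289}{3136 \cdot 31864} + \frac{5368}{-54 + 147 \cdot 117} = \frac{13935289}{3136} \cdot \frac{1}{31864} + \frac{5368}{-54 + 17199} = \frac{13935289}{99925504} + \frac{5368}{17145} = \frac{775320635377}{1713222766080}$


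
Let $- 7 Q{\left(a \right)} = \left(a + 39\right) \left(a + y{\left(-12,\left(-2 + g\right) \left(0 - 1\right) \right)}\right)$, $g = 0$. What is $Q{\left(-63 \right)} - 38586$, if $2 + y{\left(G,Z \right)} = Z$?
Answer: $-38802$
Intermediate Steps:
$y{\left(G,Z \right)} = -2 + Z$
$Q{\left(a \right)} = - \frac{a \left(39 + a\right)}{7}$ ($Q{\left(a \right)} = - \frac{\left(a + 39\right) \left(a - \left(2 - \left(-2 + 0\right) \left(0 - 1\right)\right)\right)}{7} = - \frac{\left(39 + a\right) \left(a - 0\right)}{7} = - \frac{\left(39 + a\right) \left(a + \left(-2 + 2\right)\right)}{7} = - \frac{\left(39 + a\right) \left(a + 0\right)}{7} = - \frac{\left(39 + a\right) a}{7} = - \frac{a \left(39 + a\right)}{7}$)
$Q{\left(-63 \right)} - 38586 = \frac{1}{7} \left(-63\right) \left(-39 - -63\right) - 38586 = \frac{1}{7} \left(-63\right) \left(-39 + 63\right) - 38586 = \frac{1}{7} \left(-63\right) 24 - 38586 = -216 - 38586 = -38802$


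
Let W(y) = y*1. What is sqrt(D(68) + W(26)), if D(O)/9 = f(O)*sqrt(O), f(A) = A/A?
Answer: sqrt(26 + 18*sqrt(17)) ≈ 10.011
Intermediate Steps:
f(A) = 1
W(y) = y
D(O) = 9*sqrt(O) (D(O) = 9*(1*sqrt(O)) = 9*sqrt(O))
sqrt(D(68) + W(26)) = sqrt(9*sqrt(68) + 26) = sqrt(9*(2*sqrt(17)) + 26) = sqrt(18*sqrt(17) + 26) = sqrt(26 + 18*sqrt(17))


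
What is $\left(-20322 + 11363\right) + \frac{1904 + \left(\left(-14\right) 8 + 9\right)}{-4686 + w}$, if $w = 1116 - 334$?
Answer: $- \frac{34977737}{3904} \approx -8959.5$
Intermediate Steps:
$w = 782$
$\left(-20322 + 11363\right) + \frac{1904 + \left(\left(-14\right) 8 + 9\right)}{-4686 + w} = \left(-20322 + 11363\right) + \frac{1904 + \left(\left(-14\right) 8 + 9\right)}{-4686 + 782} = -8959 + \frac{1904 + \left(-112 + 9\right)}{-3904} = -8959 + \left(1904 - 103\right) \left(- \frac{1}{3904}\right) = -8959 + 1801 \left(- \frac{1}{3904}\right) = -8959 - \frac{1801}{3904} = - \frac{34977737}{3904}$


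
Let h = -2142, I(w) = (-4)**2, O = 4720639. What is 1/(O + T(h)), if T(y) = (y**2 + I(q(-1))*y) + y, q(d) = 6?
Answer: 1/9272389 ≈ 1.0785e-7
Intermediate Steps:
I(w) = 16
T(y) = y**2 + 17*y (T(y) = (y**2 + 16*y) + y = y**2 + 17*y)
1/(O + T(h)) = 1/(4720639 - 2142*(17 - 2142)) = 1/(4720639 - 2142*(-2125)) = 1/(4720639 + 4551750) = 1/9272389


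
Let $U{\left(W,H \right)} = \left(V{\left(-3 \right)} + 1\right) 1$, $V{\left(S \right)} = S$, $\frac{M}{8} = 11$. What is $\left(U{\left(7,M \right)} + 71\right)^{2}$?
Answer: $4761$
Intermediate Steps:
$M = 88$ ($M = 8 \cdot 11 = 88$)
$U{\left(W,H \right)} = -2$ ($U{\left(W,H \right)} = \left(-3 + 1\right) 1 = \left(-2\right) 1 = -2$)
$\left(U{\left(7,M \right)} + 71\right)^{2} = \left(-2 + 71\right)^{2} = 69^{2} = 4761$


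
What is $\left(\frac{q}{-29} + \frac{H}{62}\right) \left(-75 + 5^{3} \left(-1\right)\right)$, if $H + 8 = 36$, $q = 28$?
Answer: $\frac{92400}{899} \approx 102.78$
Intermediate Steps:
$H = 28$ ($H = -8 + 36 = 28$)
$\left(\frac{q}{-29} + \frac{H}{62}\right) \left(-75 + 5^{3} \left(-1\right)\right) = \left(\frac{28}{-29} + \frac{28}{62}\right) \left(-75 + 5^{3} \left(-1\right)\right) = \left(28 \left(- \frac{1}{29}\right) + 28 \cdot \frac{1}{62}\right) \left(-75 + 125 \left(-1\right)\right) = \left(- \frac{28}{29} + \frac{14}{31}\right) \left(-75 - 125\right) = \left(- \frac{462}{899}\right) \left(-200\right) = \frac{92400}{899}$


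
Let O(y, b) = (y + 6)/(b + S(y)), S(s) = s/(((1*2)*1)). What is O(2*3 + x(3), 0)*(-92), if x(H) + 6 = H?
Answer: -552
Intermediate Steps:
x(H) = -6 + H
S(s) = s/2 (S(s) = s/((2*1)) = s/2)
O(y, b) = (6 + y)/(b + y/2) (O(y, b) = (y + 6)/(b + y/2) = (6 + y)/(b + y/2))
O(2*3 + x(3), 0)*(-92) = (2*(6 + (2*3 + (-6 + 3)))/((2*3 + (-6 + 3)) + 2*0))*(-92) = (2*(6 + (6 - 3))/((6 - 3) + 0))*(-92) = (2*(6 + 3)/(3 + 0))*(-92) = (2*9/3)*(-92) = (2*(1/3)*9)*(-92) = 6*(-92) = -552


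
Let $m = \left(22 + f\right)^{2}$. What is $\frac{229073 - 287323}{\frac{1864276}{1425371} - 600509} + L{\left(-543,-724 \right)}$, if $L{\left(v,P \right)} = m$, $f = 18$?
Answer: $\frac{1369597027161550}{855946249563} \approx 1600.1$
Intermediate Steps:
$m = 1600$ ($m = \left(22 + 18\right)^{2} = 40^{2} = 1600$)
$L{\left(v,P \right)} = 1600$
$\frac{229073 - 287323}{\frac{1864276}{1425371} - 600509} + L{\left(-543,-724 \right)} = \frac{229073 - 287323}{\frac{1864276}{1425371} - 600509} + 1600 = - \frac{58250}{1864276 \cdot \frac{1}{1425371} - 600509} + 1600 = - \frac{58250}{\frac{1864276}{1425371} - 600509} + 1600 = - \frac{58250}{- \frac{855946249563}{1425371}} + 1600 = \left(-58250\right) \left(- \frac{1425371}{855946249563}\right) + 1600 = \frac{83027860750}{855946249563} + 1600 = \frac{1369597027161550}{855946249563}$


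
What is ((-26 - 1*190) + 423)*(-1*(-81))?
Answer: 16767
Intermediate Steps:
((-26 - 1*190) + 423)*(-1*(-81)) = ((-26 - 190) + 423)*81 = (-216 + 423)*81 = 207*81 = 16767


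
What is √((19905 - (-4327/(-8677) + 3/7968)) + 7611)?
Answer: √913382691779262346/5761528 ≈ 165.88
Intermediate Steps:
√((19905 - (-4327/(-8677) + 3/7968)) + 7611) = √((19905 - (-4327*(-1/8677) + 3*(1/7968))) + 7611) = √((19905 - (4327/8677 + 1/2656)) + 7611) = √((19905 - 1*11501189/23046112) + 7611) = √((19905 - 11501189/23046112) + 7611) = √(458721358171/23046112 + 7611) = √(634125316603/23046112) = √913382691779262346/5761528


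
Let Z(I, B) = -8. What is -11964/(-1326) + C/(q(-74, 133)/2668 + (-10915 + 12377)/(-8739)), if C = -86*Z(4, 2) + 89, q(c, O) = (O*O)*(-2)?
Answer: -1689717156116/34594119859 ≈ -48.844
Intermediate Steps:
q(c, O) = -2*O² (q(c, O) = O²*(-2) = -2*O²)
C = 777 (C = -86*(-8) + 89 = 688 + 89 = 777)
-11964/(-1326) + C/(q(-74, 133)/2668 + (-10915 + 12377)/(-8739)) = -11964/(-1326) + 777/(-2*133²/2668 + (-10915 + 12377)/(-8739)) = -11964*(-1/1326) + 777/(-2*17689*(1/2668) + 1462*(-1/8739)) = 1994/221 + 777/(-35378*1/2668 - 1462/8739) = 1994/221 + 777/(-17689/1334 - 1462/8739) = 1994/221 + 777/(-156534479/11657826) = 1994/221 + 777*(-11657826/156534479) = 1994/221 - 9058130802/156534479 = -1689717156116/34594119859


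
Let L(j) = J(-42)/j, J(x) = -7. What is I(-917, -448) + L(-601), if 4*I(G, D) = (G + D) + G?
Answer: -685727/1202 ≈ -570.49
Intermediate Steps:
I(G, D) = G/2 + D/4 (I(G, D) = ((G + D) + G)/4 = ((D + G) + G)/4 = (D + 2*G)/4 = G/2 + D/4)
L(j) = -7/j
I(-917, -448) + L(-601) = ((½)*(-917) + (¼)*(-448)) - 7/(-601) = (-917/2 - 112) - 7*(-1/601) = -1141/2 + 7/601 = -685727/1202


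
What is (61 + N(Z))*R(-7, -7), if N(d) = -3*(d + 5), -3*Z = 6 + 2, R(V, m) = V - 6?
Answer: -702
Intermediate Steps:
R(V, m) = -6 + V
Z = -8/3 (Z = -(6 + 2)/3 = -⅓*8 = -8/3 ≈ -2.6667)
N(d) = -15 - 3*d (N(d) = -3*(5 + d) = -15 - 3*d)
(61 + N(Z))*R(-7, -7) = (61 + (-15 - 3*(-8/3)))*(-6 - 7) = (61 + (-15 + 8))*(-13) = (61 - 7)*(-13) = 54*(-13) = -702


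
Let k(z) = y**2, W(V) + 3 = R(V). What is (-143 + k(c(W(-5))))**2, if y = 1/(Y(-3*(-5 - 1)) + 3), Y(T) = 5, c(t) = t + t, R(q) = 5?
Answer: 83740801/4096 ≈ 20445.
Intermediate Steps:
W(V) = 2 (W(V) = -3 + 5 = 2)
c(t) = 2*t
y = 1/8 (y = 1/(5 + 3) = 1/8 ≈ 0.12500)
k(z) = 1/64 (k(z) = (1/8)**2 = 1/64)
(-143 + k(c(W(-5))))**2 = (-143 + 1/64)**2 = (-9151/64)**2 = 83740801/4096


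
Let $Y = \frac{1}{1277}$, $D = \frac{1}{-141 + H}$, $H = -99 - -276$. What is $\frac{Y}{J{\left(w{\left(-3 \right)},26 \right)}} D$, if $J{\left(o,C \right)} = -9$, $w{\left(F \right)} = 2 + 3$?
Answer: $- \frac{1}{413748} \approx -2.4169 \cdot 10^{-6}$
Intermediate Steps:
$w{\left(F \right)} = 5$
$H = 177$ ($H = -99 + 276 = 177$)
$D = \frac{1}{36}$ ($D = \frac{1}{-141 + 177} = \frac{1}{36} \approx 0.027778$)
$Y = \frac{1}{1277} \approx 0.00078308$
$\frac{Y}{J{\left(w{\left(-3 \right)},26 \right)}} D = \frac{1}{1277 \left(-9\right)} \frac{1}{36} = \frac{1}{1277} \left(- \frac{1}{9}\right) \frac{1}{36} = \left(- \frac{1}{11493}\right) \frac{1}{36} = - \frac{1}{413748}$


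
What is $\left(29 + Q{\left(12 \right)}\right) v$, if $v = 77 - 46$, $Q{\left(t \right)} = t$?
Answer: $1271$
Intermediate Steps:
$v = 31$ ($v = 77 - 46 = 31$)
$\left(29 + Q{\left(12 \right)}\right) v = \left(29 + 12\right) 31 = 41 \cdot 31 = 1271$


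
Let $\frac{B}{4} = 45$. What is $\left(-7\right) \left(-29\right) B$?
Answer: $36540$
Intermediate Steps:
$B = 180$ ($B = 4 \cdot 45 = 180$)
$\left(-7\right) \left(-29\right) B = \left(-7\right) \left(-29\right) 180 = 203 \cdot 180 = 36540$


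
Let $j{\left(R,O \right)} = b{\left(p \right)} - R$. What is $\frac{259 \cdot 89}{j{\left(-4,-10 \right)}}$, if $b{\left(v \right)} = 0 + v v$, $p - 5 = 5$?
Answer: $\frac{23051}{104} \approx 221.64$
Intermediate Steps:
$p = 10$ ($p = 5 + 5 = 10$)
$b{\left(v \right)} = v^{2}$ ($b{\left(v \right)} = 0 + v^{2} = v^{2}$)
$j{\left(R,O \right)} = 100 - R$ ($j{\left(R,O \right)} = 10^{2} - R = 100 - R$)
$\frac{259 \cdot 89}{j{\left(-4,-10 \right)}} = \frac{259 \cdot 89}{100 - -4} = \frac{23051}{100 + 4} = \frac{23051}{104}$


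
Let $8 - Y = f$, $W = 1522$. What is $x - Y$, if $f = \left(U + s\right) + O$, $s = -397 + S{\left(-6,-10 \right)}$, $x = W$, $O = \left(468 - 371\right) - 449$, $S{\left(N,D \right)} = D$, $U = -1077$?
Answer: $-322$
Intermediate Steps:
$O = -352$ ($O = 97 - 449 = -352$)
$x = 1522$
$s = -407$ ($s = -397 - 10 = -407$)
$f = -1836$ ($f = \left(-1077 - 407\right) - 352 = -1484 - 352 = -1836$)
$Y = 1844$ ($Y = 8 - -1836 = 8 + 1836 = 1844$)
$x - Y = 1522 - 1844 = -322$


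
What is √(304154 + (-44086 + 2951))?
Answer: √263019 ≈ 512.85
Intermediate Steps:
√(304154 + (-44086 + 2951)) = √(304154 - 41135) = √263019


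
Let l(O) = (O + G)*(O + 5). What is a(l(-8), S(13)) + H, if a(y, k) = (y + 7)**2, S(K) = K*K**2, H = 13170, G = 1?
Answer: 13954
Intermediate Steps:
l(O) = (1 + O)*(5 + O) (l(O) = (O + 1)*(O + 5) = (1 + O)*(5 + O))
S(K) = K**3
a(y, k) = (7 + y)**2
a(l(-8), S(13)) + H = (7 + (5 + (-8)**2 + 6*(-8)))**2 + 13170 = (7 + (5 + 64 - 48))**2 + 13170 = (7 + 21)**2 + 13170 = 28**2 + 13170 = 784 + 13170 = 13954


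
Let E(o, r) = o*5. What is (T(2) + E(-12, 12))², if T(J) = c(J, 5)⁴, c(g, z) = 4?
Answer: 38416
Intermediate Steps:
T(J) = 256 (T(J) = 4⁴ = 256)
E(o, r) = 5*o
(T(2) + E(-12, 12))² = (256 + 5*(-12))² = (256 - 60)² = 196² = 38416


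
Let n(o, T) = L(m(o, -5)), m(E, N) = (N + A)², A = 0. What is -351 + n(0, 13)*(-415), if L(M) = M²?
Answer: -259726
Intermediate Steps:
m(E, N) = N² (m(E, N) = (N + 0)² = N²)
n(o, T) = 625 (n(o, T) = ((-5)²)² = 25² = 625)
-351 + n(0, 13)*(-415) = -351 + 625*(-415) = -351 - 259375 = -259726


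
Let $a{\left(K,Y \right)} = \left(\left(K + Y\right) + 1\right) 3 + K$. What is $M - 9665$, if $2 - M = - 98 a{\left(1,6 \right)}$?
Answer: $-7213$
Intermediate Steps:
$a{\left(K,Y \right)} = 3 + 3 Y + 4 K$ ($a{\left(K,Y \right)} = \left(1 + K + Y\right) 3 + K = \left(3 + 3 K + 3 Y\right) + K = 3 + 3 Y + 4 K$)
$M = 2452$ ($M = 2 - - 98 \left(3 + 3 \cdot 6 + 4 \cdot 1\right) = 2 - - 98 \left(3 + 18 + 4\right) = 2 - \left(-98\right) 25 = 2 - -2450 = 2 + 2450 = 2452$)
$M - 9665 = 2452 - 9665 = -7213$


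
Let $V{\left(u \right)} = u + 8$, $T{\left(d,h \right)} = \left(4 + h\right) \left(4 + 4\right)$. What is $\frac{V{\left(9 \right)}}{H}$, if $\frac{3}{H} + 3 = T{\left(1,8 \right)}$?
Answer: $527$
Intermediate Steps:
$T{\left(d,h \right)} = 32 + 8 h$ ($T{\left(d,h \right)} = \left(4 + h\right) 8 = 32 + 8 h$)
$H = \frac{1}{31}$ ($H = \frac{3}{-3 + \left(32 + 8 \cdot 8\right)} = \frac{3}{-3 + \left(32 + 64\right)} = \frac{3}{-3 + 96} = \frac{3}{93} = 3 \cdot \frac{1}{93} = \frac{1}{31} \approx 0.032258$)
$V{\left(u \right)} = 8 + u$
$\frac{V{\left(9 \right)}}{H} = \frac{1}{\frac{1}{31}} \left(8 + 9\right) = 31 \cdot 17 = 527$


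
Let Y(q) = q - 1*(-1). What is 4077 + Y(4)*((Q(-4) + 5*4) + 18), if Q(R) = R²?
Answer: 4347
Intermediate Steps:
Y(q) = 1 + q (Y(q) = q + 1 = 1 + q)
4077 + Y(4)*((Q(-4) + 5*4) + 18) = 4077 + (1 + 4)*(((-4)² + 5*4) + 18) = 4077 + 5*((16 + 20) + 18) = 4077 + 5*(36 + 18) = 4077 + 5*54 = 4077 + 270 = 4347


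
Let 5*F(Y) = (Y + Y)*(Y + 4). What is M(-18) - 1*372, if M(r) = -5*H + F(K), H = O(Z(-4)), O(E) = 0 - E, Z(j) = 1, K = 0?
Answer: -367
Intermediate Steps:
F(Y) = 2*Y*(4 + Y)/5 (F(Y) = ((Y + Y)*(Y + 4))/5 = ((2*Y)*(4 + Y))/5 = (2*Y*(4 + Y))/5 = 2*Y*(4 + Y)/5)
O(E) = -E
H = -1 (H = -1*1 = -1)
M(r) = 5 (M(r) = -5*(-1) + (2/5)*0*(4 + 0) = 5 + (2/5)*0*4 = 5 + 0 = 5)
M(-18) - 1*372 = 5 - 1*372 = 5 - 372 = -367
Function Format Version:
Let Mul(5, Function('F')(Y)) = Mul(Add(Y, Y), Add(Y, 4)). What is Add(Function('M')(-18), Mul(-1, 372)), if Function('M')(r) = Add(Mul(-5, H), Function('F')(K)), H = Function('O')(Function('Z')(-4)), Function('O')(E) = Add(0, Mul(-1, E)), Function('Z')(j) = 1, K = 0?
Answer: -367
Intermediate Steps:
Function('F')(Y) = Mul(Rational(2, 5), Y, Add(4, Y)) (Function('F')(Y) = Mul(Rational(1, 5), Mul(Add(Y, Y), Add(Y, 4))) = Mul(Rational(1, 5), Mul(Mul(2, Y), Add(4, Y))) = Mul(Rational(1, 5), Mul(2, Y, Add(4, Y))) = Mul(Rational(2, 5), Y, Add(4, Y)))
Function('O')(E) = Mul(-1, E)
H = -1 (H = Mul(-1, 1) = -1)
Function('M')(r) = 5 (Function('M')(r) = Add(Mul(-5, -1), Mul(Rational(2, 5), 0, Add(4, 0))) = Add(5, Mul(Rational(2, 5), 0, 4)) = Add(5, 0) = 5)
Add(Function('M')(-18), Mul(-1, 372)) = Add(5, Mul(-1, 372)) = Add(5, -372) = -367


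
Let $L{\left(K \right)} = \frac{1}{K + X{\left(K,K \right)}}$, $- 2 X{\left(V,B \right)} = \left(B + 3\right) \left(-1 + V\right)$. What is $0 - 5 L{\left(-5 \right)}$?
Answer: $\frac{5}{11} \approx 0.45455$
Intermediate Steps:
$X{\left(V,B \right)} = - \frac{\left(-1 + V\right) \left(3 + B\right)}{2}$ ($X{\left(V,B \right)} = - \frac{\left(B + 3\right) \left(-1 + V\right)}{2} = - \frac{\left(3 + B\right) \left(-1 + V\right)}{2} = - \frac{\left(-1 + V\right) \left(3 + B\right)}{2}$)
$L{\left(K \right)} = \frac{1}{\frac{3}{2} - \frac{K^{2}}{2}}$ ($L{\left(K \right)} = \frac{1}{K + \left(\frac{3}{2} + \frac{K}{2} - \frac{3 K}{2} - \frac{K K}{2}\right)} = \frac{1}{K + \left(\frac{3}{2} + \frac{K}{2} - \frac{3 K}{2} - \frac{K^{2}}{2}\right)} = \frac{1}{K - \left(- \frac{3}{2} + K + \frac{K^{2}}{2}\right)} = \frac{1}{\frac{3}{2} - \frac{K^{2}}{2}}$)
$0 - 5 L{\left(-5 \right)} = 0 - 5 \frac{2}{3 - \left(-5\right)^{2}} = 0 - 5 \frac{2}{3 - 25} = 0 - 5 \frac{2}{-22} = 0 - 5 \cdot 2 \left(- \frac{1}{22}\right) = 0 - - \frac{5}{11} = 0 + \frac{5}{11} = \frac{5}{11}$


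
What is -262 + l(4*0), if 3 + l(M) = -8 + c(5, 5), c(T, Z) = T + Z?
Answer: -263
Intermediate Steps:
l(M) = -1 (l(M) = -3 + (-8 + (5 + 5)) = -3 + (-8 + 10) = -3 + 2 = -1)
-262 + l(4*0) = -262 - 1 = -263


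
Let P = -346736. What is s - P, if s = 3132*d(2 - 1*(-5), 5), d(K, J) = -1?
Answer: 343604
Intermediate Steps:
s = -3132 (s = 3132*(-1) = -3132)
s - P = -3132 - 1*(-346736) = -3132 + 346736 = 343604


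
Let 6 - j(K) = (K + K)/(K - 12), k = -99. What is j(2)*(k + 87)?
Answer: -384/5 ≈ -76.800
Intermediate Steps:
j(K) = 6 - 2*K/(-12 + K) (j(K) = 6 - (K + K)/(K - 12) = 6 - 2*K/(-12 + K))
j(2)*(k + 87) = (4*(-18 + 2)/(-12 + 2))*(-99 + 87) = (4*(-16)/(-10))*(-12) = (4*(-⅒)*(-16))*(-12) = (32/5)*(-12) = -384/5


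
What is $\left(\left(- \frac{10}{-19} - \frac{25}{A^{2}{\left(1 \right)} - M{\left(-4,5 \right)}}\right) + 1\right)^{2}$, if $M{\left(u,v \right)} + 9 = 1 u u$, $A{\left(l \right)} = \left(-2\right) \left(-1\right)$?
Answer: $\frac{315844}{3249} \approx 97.213$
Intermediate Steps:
$A{\left(l \right)} = 2$
$M{\left(u,v \right)} = -9 + u^{2}$ ($M{\left(u,v \right)} = -9 + 1 u u = -9 + u u = -9 + u^{2}$)
$\left(\left(- \frac{10}{-19} - \frac{25}{A^{2}{\left(1 \right)} - M{\left(-4,5 \right)}}\right) + 1\right)^{2} = \left(\left(- \frac{10}{-19} - \frac{25}{2^{2} - \left(-9 + \left(-4\right)^{2}\right)}\right) + 1\right)^{2} = \left(\left(\left(-10\right) \left(- \frac{1}{19}\right) - \frac{25}{4 - \left(-9 + 16\right)}\right) + 1\right)^{2} = \left(\left(\frac{10}{19} - \frac{25}{4 - 7}\right) + 1\right)^{2} = \left(\left(\frac{10}{19} - \frac{25}{-3}\right) + 1\right)^{2} = \left(\left(\frac{10}{19} - - \frac{25}{3}\right) + 1\right)^{2} = \left(\left(\frac{10}{19} + \frac{25}{3}\right) + 1\right)^{2} = \left(\frac{505}{57} + 1\right)^{2} = \left(\frac{562}{57}\right)^{2} = \frac{315844}{3249}$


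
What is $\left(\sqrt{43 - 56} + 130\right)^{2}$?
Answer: $\left(130 + i \sqrt{13}\right)^{2} \approx 16887.0 + 937.44 i$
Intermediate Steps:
$\left(\sqrt{43 - 56} + 130\right)^{2} = \left(\sqrt{-13} + 130\right)^{2} = \left(i \sqrt{13} + 130\right)^{2} = \left(130 + i \sqrt{13}\right)^{2}$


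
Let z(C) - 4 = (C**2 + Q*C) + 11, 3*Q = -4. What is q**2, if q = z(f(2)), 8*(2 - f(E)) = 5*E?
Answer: 54289/256 ≈ 212.07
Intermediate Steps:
Q = -4/3 (Q = (1/3)*(-4) = -4/3 ≈ -1.3333)
f(E) = 2 - 5*E/8
z(C) = 15 + C**2 - 4*C/3 (z(C) = 4 + ((C**2 - 4*C/3) + 11) = 4 + (11 + C**2 - 4*C/3) = 15 + C**2 - 4*C/3)
q = 233/16 (q = 15 + (2 - 5/8*2)**2 - 4*(2 - 5/8*2)/3 = 15 + (2 - 5/4)**2 - 4*(2 - 5/4)/3 = 15 + (3/4)**2 - 4/3*3/4 = 15 + 9/16 - 1 = 233/16 ≈ 14.563)
q**2 = (233/16)**2 = 54289/256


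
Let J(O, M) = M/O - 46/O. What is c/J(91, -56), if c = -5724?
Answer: 86814/17 ≈ 5106.7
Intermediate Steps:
J(O, M) = -46/O + M/O
c/J(91, -56) = -5724*91/(-46 - 56) = -5724/((1/91)*(-102)) = -5724/(-102/91) = -5724*(-91/102) = 86814/17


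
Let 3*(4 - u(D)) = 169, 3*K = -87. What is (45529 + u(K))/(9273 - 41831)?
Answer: -68215/48837 ≈ -1.3968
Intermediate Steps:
K = -29 (K = (1/3)*(-87) = -29)
u(D) = -157/3 (u(D) = 4 - 1/3*169 = 4 - 169/3 = -157/3)
(45529 + u(K))/(9273 - 41831) = (45529 - 157/3)/(9273 - 41831) = (136430/3)/(-32558) = (136430/3)*(-1/32558) = -68215/48837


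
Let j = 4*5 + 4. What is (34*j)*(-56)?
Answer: -45696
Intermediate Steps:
j = 24 (j = 20 + 4 = 24)
(34*j)*(-56) = (34*24)*(-56) = 816*(-56) = -45696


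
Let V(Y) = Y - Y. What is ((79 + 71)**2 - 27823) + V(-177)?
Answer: -5323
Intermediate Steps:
V(Y) = 0
((79 + 71)**2 - 27823) + V(-177) = ((79 + 71)**2 - 27823) + 0 = (150**2 - 27823) + 0 = (22500 - 27823) + 0 = -5323 + 0 = -5323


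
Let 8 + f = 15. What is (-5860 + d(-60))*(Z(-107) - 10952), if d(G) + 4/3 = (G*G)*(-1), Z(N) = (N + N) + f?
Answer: 316737056/3 ≈ 1.0558e+8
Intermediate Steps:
f = 7 (f = -8 + 15 = 7)
Z(N) = 7 + 2*N (Z(N) = (N + N) + 7 = 2*N + 7 = 7 + 2*N)
d(G) = -4/3 - G² (d(G) = -4/3 + (G*G)*(-1) = -4/3 + G²*(-1) = -4/3 - G²)
(-5860 + d(-60))*(Z(-107) - 10952) = (-5860 + (-4/3 - 1*(-60)²))*((7 + 2*(-107)) - 10952) = (-5860 + (-4/3 - 1*3600))*((7 - 214) - 10952) = (-5860 + (-4/3 - 3600))*(-207 - 10952) = (-5860 - 10804/3)*(-11159) = -28384/3*(-11159) = 316737056/3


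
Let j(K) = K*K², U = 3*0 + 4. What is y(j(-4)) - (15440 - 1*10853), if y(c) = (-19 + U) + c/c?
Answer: -4601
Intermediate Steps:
U = 4 (U = 0 + 4 = 4)
j(K) = K³
y(c) = -14 (y(c) = (-19 + 4) + c/c = -15 + 1 = -14)
y(j(-4)) - (15440 - 1*10853) = -14 - (15440 - 1*10853) = -14 - (15440 - 10853) = -14 - 1*4587 = -14 - 4587 = -4601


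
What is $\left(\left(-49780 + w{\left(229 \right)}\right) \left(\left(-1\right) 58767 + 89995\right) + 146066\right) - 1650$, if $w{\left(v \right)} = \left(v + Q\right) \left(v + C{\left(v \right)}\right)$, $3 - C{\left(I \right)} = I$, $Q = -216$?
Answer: $-1553167532$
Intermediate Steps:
$C{\left(I \right)} = 3 - I$
$w{\left(v \right)} = -648 + 3 v$ ($w{\left(v \right)} = \left(v - 216\right) \left(v - \left(-3 + v\right)\right) = \left(-216 + v\right) 3 = -648 + 3 v$)
$\left(\left(-49780 + w{\left(229 \right)}\right) \left(\left(-1\right) 58767 + 89995\right) + 146066\right) - 1650 = \left(\left(-49780 + \left(-648 + 3 \cdot 229\right)\right) \left(\left(-1\right) 58767 + 89995\right) + 146066\right) - 1650 = \left(\left(-49780 + \left(-648 + 687\right)\right) \left(-58767 + 89995\right) + 146066\right) - 1650 = \left(\left(-49780 + 39\right) 31228 + 146066\right) - 1650 = \left(\left(-49741\right) 31228 + 146066\right) - 1650 = \left(-1553311948 + 146066\right) - 1650 = -1553165882 - 1650 = -1553167532$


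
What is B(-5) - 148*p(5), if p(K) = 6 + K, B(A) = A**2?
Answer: -1603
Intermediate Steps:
B(-5) - 148*p(5) = (-5)**2 - 148*(6 + 5) = 25 - 148*11 = 25 - 1628 = -1603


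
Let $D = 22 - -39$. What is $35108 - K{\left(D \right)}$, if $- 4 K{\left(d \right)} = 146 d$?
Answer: $\frac{74669}{2} \approx 37335.0$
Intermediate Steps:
$D = 61$ ($D = 22 + 39 = 61$)
$K{\left(d \right)} = - \frac{73 d}{2}$ ($K{\left(d \right)} = - \frac{146 d}{4} = - \frac{73 d}{2}$)
$35108 - K{\left(D \right)} = 35108 - \left(- \frac{73}{2}\right) 61 = 35108 - - \frac{4453}{2} = 35108 + \frac{4453}{2} = \frac{74669}{2}$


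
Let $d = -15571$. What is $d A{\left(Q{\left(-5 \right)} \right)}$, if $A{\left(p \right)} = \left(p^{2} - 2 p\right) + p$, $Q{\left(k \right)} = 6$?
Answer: $-467130$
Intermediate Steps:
$A{\left(p \right)} = p^{2} - p$
$d A{\left(Q{\left(-5 \right)} \right)} = - 15571 \cdot 6 \left(-1 + 6\right) = - 15571 \cdot 6 \cdot 5 = \left(-15571\right) 30 = -467130$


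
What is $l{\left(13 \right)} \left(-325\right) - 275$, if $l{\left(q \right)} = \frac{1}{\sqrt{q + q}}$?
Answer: $-275 - \frac{25 \sqrt{26}}{2} \approx -338.74$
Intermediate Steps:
$l{\left(q \right)} = \frac{\sqrt{2}}{2 \sqrt{q}}$ ($l{\left(q \right)} = \frac{1}{\sqrt{2 q}} = \frac{1}{\sqrt{2} \sqrt{q}} = \frac{\sqrt{2}}{2 \sqrt{q}}$)
$l{\left(13 \right)} \left(-325\right) - 275 = \frac{\sqrt{2}}{2 \sqrt{13}} \left(-325\right) - 275 = \frac{\sqrt{2} \frac{\sqrt{13}}{13}}{2} \left(-325\right) - 275 = \frac{\sqrt{26}}{26} \left(-325\right) - 275 = - \frac{25 \sqrt{26}}{2} - 275 = -275 - \frac{25 \sqrt{26}}{2}$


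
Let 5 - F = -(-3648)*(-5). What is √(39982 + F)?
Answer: √58227 ≈ 241.30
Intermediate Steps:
F = 18245 (F = 5 - (-57)*(-64*(-5)) = 5 - (-57)*320 = 5 - 1*(-18240) = 5 + 18240 = 18245)
√(39982 + F) = √(39982 + 18245) = √58227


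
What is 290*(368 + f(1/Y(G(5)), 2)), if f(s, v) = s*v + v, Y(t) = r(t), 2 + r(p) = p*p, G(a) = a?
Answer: 2468480/23 ≈ 1.0733e+5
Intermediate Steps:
r(p) = -2 + p**2 (r(p) = -2 + p*p = -2 + p**2)
Y(t) = -2 + t**2
f(s, v) = v + s*v
290*(368 + f(1/Y(G(5)), 2)) = 290*(368 + 2*(1 + 1/(-2 + 5**2))) = 290*(368 + 2*(1 + 1/(-2 + 25))) = 290*(368 + 2*(1 + 1/23)) = 290*(368 + 2*(24/23)) = 290*(368 + 48/23) = 290*(8512/23) = 2468480/23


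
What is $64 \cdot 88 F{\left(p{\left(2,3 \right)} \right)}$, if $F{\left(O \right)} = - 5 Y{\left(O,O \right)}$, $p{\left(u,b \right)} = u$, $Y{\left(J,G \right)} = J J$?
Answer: $-112640$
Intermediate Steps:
$Y{\left(J,G \right)} = J^{2}$
$F{\left(O \right)} = - 5 O^{2}$
$64 \cdot 88 F{\left(p{\left(2,3 \right)} \right)} = 64 \cdot 88 \left(- 5 \cdot 2^{2}\right) = 5632 \left(\left(-5\right) 4\right) = 5632 \left(-20\right) = -112640$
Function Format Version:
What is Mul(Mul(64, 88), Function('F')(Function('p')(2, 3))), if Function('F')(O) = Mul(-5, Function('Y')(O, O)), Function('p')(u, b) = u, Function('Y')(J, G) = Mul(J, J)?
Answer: -112640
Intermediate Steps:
Function('Y')(J, G) = Pow(J, 2)
Function('F')(O) = Mul(-5, Pow(O, 2))
Mul(Mul(64, 88), Function('F')(Function('p')(2, 3))) = Mul(Mul(64, 88), Mul(-5, Pow(2, 2))) = Mul(5632, Mul(-5, 4)) = Mul(5632, -20) = -112640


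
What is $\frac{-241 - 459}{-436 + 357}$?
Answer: $\frac{700}{79} \approx 8.8608$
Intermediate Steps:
$\frac{-241 - 459}{-436 + 357} = - \frac{700}{-79} = \left(-700\right) \left(- \frac{1}{79}\right) = \frac{700}{79}$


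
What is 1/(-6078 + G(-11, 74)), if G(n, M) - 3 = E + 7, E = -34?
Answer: -1/6102 ≈ -0.00016388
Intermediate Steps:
G(n, M) = -24 (G(n, M) = 3 + (-34 + 7) = 3 - 27 = -24)
1/(-6078 + G(-11, 74)) = 1/(-6078 - 24) = 1/(-6102) = -1/6102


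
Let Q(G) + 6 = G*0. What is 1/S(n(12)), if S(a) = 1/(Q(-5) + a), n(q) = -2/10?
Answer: -31/5 ≈ -6.2000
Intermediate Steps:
n(q) = -⅕ (n(q) = -2*⅒ = -⅕)
Q(G) = -6 (Q(G) = -6 + G*0 = -6 + 0 = -6)
S(a) = 1/(-6 + a)
1/S(n(12)) = 1/(1/(-6 - ⅕)) = 1/(1/(-31/5)) = 1/(-5/31) = -31/5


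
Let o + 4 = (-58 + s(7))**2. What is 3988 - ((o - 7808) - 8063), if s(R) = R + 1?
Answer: 17363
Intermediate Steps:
s(R) = 1 + R
o = 2496 (o = -4 + (-58 + (1 + 7))**2 = -4 + (-58 + 8)**2 = -4 + (-50)**2 = -4 + 2500 = 2496)
3988 - ((o - 7808) - 8063) = 3988 - ((2496 - 7808) - 8063) = 3988 - (-5312 - 8063) = 3988 - 1*(-13375) = 3988 + 13375 = 17363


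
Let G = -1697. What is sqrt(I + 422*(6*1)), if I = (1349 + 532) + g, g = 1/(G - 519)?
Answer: sqrt(5417680678)/1108 ≈ 66.430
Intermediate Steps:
g = -1/2216 (g = 1/(-1697 - 519) = 1/(-2216) = -1/2216 ≈ -0.00045126)
I = 4168295/2216 (I = (1349 + 532) - 1/2216 = 1881 - 1/2216 = 4168295/2216 ≈ 1881.0)
sqrt(I + 422*(6*1)) = sqrt(4168295/2216 + 422*(6*1)) = sqrt(4168295/2216 + 422*6) = sqrt(4168295/2216 + 2532) = sqrt(9779207/2216) = sqrt(5417680678)/1108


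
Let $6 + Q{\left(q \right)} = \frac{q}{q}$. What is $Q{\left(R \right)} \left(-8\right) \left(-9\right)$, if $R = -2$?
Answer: $-360$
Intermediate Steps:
$Q{\left(q \right)} = -5$ ($Q{\left(q \right)} = -6 + \frac{q}{q} = -6 + 1 = -5$)
$Q{\left(R \right)} \left(-8\right) \left(-9\right) = \left(-5\right) \left(-8\right) \left(-9\right) = 40 \left(-9\right) = -360$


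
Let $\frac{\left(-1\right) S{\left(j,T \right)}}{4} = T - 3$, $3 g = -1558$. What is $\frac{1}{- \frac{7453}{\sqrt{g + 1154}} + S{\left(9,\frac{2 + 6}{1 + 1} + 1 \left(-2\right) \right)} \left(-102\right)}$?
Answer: $- \frac{258944}{50101943} + \frac{29812 \sqrt{357}}{150305829} \approx -0.0014208$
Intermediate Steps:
$g = - \frac{1558}{3}$ ($g = \frac{1}{3} \left(-1558\right) = - \frac{1558}{3} \approx -519.33$)
$S{\left(j,T \right)} = 12 - 4 T$ ($S{\left(j,T \right)} = - 4 \left(T - 3\right) = - 4 \left(-3 + T\right) = 12 - 4 T$)
$\frac{1}{- \frac{7453}{\sqrt{g + 1154}} + S{\left(9,\frac{2 + 6}{1 + 1} + 1 \left(-2\right) \right)} \left(-102\right)} = \frac{1}{- \frac{7453}{\sqrt{- \frac{1558}{3} + 1154}} + \left(12 - 4 \left(\frac{2 + 6}{1 + 1} + 1 \left(-2\right)\right)\right) \left(-102\right)} = \frac{1}{- \frac{7453}{\sqrt{\frac{1904}{3}}} + \left(12 - 4 \left(\frac{8}{2} - 2\right)\right) \left(-102\right)} = \frac{1}{- \frac{7453}{\frac{4}{3} \sqrt{357}} + \left(12 - 4 \left(8 \cdot \frac{1}{2} - 2\right)\right) \left(-102\right)} = \frac{1}{- 7453 \frac{\sqrt{357}}{476} + \left(12 - 4 \left(4 - 2\right)\right) \left(-102\right)} = \frac{1}{- \frac{7453 \sqrt{357}}{476} + \left(12 - 8\right) \left(-102\right)} = \frac{1}{- \frac{7453 \sqrt{357}}{476} + 4 \left(-102\right)} = \frac{1}{- \frac{7453 \sqrt{357}}{476} - 408} = \frac{1}{-408 - \frac{7453 \sqrt{357}}{476}}$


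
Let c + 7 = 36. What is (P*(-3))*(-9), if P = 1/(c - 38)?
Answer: -3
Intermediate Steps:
c = 29 (c = -7 + 36 = 29)
P = -⅑ (P = 1/(29 - 38) = 1/(-9) = -⅑ ≈ -0.11111)
(P*(-3))*(-9) = -⅑*(-3)*(-9) = (⅓)*(-9) = -3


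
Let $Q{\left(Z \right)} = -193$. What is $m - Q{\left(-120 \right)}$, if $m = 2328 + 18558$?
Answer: $21079$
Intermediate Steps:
$m = 20886$
$m - Q{\left(-120 \right)} = 20886 - -193 = 20886 + 193 = 21079$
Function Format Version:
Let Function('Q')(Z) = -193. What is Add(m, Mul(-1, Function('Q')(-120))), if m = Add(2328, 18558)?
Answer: 21079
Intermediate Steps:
m = 20886
Add(m, Mul(-1, Function('Q')(-120))) = Add(20886, Mul(-1, -193)) = Add(20886, 193) = 21079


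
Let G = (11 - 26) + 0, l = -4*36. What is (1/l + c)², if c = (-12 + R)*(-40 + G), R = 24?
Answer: 9032791681/20736 ≈ 4.3561e+5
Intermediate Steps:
l = -144
G = -15 (G = -15 + 0 = -15)
c = -660 (c = (-12 + 24)*(-40 - 15) = 12*(-55) = -660)
(1/l + c)² = (1/(-144) - 660)² = (-1/144 - 660)² = (-95041/144)² = 9032791681/20736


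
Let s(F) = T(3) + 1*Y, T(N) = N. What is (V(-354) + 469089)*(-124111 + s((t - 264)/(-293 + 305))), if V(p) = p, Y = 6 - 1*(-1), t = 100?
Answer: -58170482235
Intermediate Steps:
Y = 7 (Y = 6 + 1 = 7)
s(F) = 10 (s(F) = 3 + 1*7 = 3 + 7 = 10)
(V(-354) + 469089)*(-124111 + s((t - 264)/(-293 + 305))) = (-354 + 469089)*(-124111 + 10) = 468735*(-124101) = -58170482235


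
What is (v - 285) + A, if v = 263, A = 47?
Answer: 25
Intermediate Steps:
(v - 285) + A = (263 - 285) + 47 = -22 + 47 = 25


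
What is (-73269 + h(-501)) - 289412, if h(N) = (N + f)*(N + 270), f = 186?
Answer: -289916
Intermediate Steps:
h(N) = (186 + N)*(270 + N) (h(N) = (N + 186)*(N + 270) = (186 + N)*(270 + N))
(-73269 + h(-501)) - 289412 = (-73269 + (50220 + (-501)² + 456*(-501))) - 289412 = (-73269 + (50220 + 251001 - 228456)) - 289412 = (-73269 + 72765) - 289412 = -504 - 289412 = -289916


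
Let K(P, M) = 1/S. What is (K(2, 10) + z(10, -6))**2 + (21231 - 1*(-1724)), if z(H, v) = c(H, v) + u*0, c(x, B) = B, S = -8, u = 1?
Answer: 1471521/64 ≈ 22993.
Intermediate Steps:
K(P, M) = -1/8 (K(P, M) = 1/(-8) = -1/8)
z(H, v) = v (z(H, v) = v + 1*0 = v + 0 = v)
(K(2, 10) + z(10, -6))**2 + (21231 - 1*(-1724)) = (-1/8 - 6)**2 + (21231 - 1*(-1724)) = (-49/8)**2 + (21231 + 1724) = 2401/64 + 22955 = 1471521/64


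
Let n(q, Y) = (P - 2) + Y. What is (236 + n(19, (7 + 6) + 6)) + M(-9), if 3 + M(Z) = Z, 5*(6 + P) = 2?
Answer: 1177/5 ≈ 235.40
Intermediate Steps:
P = -28/5 (P = -6 + (⅕)*2 = -6 + ⅖ = -28/5 ≈ -5.6000)
M(Z) = -3 + Z
n(q, Y) = -38/5 + Y (n(q, Y) = (-28/5 - 2) + Y = -38/5 + Y)
(236 + n(19, (7 + 6) + 6)) + M(-9) = (236 + (-38/5 + ((7 + 6) + 6))) + (-3 - 9) = (236 + (-38/5 + (13 + 6))) - 12 = (236 + (-38/5 + 19)) - 12 = (236 + 57/5) - 12 = 1237/5 - 12 = 1177/5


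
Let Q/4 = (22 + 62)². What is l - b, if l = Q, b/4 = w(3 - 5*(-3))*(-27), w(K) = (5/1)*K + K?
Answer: 39888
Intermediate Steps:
Q = 28224 (Q = 4*(22 + 62)² = 4*84² = 4*7056 = 28224)
w(K) = 6*K (w(K) = (5*1)*K + K = 5*K + K = 6*K)
b = -11664 (b = 4*((6*(3 - 5*(-3)))*(-27)) = 4*((6*(3 + 15))*(-27)) = 4*((6*18)*(-27)) = 4*(108*(-27)) = 4*(-2916) = -11664)
l = 28224
l - b = 28224 - 1*(-11664) = 28224 + 11664 = 39888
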